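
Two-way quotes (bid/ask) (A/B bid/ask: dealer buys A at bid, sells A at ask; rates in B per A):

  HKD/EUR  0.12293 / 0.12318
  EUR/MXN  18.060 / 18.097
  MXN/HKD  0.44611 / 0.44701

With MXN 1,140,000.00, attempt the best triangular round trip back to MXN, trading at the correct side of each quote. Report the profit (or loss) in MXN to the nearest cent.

Net profit: MXN 4,038.99

Best loop MXN → EUR → HKD → MXN:
MXN 1,140,000.00 ÷ 18.097 (buy EUR at ask) = EUR 62,993.87
EUR 62,993.87 ÷ 0.12318 (buy HKD at ask) = HKD 511,396.87
HKD 511,396.87 ÷ 0.44701 (buy MXN at ask) = MXN 1,144,038.99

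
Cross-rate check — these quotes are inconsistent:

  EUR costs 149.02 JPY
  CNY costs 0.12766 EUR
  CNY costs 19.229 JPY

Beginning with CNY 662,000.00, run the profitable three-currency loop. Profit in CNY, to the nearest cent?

Profit: CNY 7,137.38

Profitable loop is CNY → JPY → EUR → CNY:
CNY 662,000.00 × 19.229 = JPY 12,729,598
JPY 12,729,598 ÷ 149.02 = EUR 85,422.08
EUR 85,422.08 ÷ 0.12766 = CNY 669,137.38
Profit = CNY 669,137.38 − CNY 662,000.00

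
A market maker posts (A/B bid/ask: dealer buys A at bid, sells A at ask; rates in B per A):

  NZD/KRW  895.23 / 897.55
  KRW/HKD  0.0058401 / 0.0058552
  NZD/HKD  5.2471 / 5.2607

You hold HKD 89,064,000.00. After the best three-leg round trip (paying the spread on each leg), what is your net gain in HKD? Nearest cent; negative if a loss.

Net result: HKD -139,557.36 (no profitable arbitrage after spreads)

Best loop HKD → KRW → NZD → HKD:
HKD 89,064,000.00 ÷ 0.0058552 (buy KRW at ask) = KRW 15,211,094,412
KRW 15,211,094,412 ÷ 897.55 (buy NZD at ask) = NZD 16,947,350.47
NZD 16,947,350.47 × 5.2471 (sell NZD at bid) = HKD 88,924,442.64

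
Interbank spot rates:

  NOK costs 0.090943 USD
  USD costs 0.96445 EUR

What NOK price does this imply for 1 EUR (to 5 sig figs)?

EUR/NOK = 11.401

1 EUR ÷ 0.96445 = 1.03686 USD
1.03686 USD ÷ 0.090943 = 11.4012 NOK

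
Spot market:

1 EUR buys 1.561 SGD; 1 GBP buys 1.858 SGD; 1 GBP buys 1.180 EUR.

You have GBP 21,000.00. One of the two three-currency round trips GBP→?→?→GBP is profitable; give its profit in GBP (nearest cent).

Profitable loop is GBP → SGD → EUR → GBP:
GBP 21,000.00 × 1.858 = SGD 39,018.00
SGD 39,018.00 ÷ 1.561 = EUR 24,995.52
EUR 24,995.52 ÷ 1.180 = GBP 21,182.64
Profit = GBP 21,182.64 − GBP 21,000.00

Profit: GBP 182.64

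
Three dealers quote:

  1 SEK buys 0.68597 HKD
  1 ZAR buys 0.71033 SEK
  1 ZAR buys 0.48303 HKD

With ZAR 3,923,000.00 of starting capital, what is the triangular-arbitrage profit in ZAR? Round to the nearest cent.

Profitable loop is ZAR → SEK → HKD → ZAR:
ZAR 3,923,000.00 × 0.71033 = SEK 2,786,624.59
SEK 2,786,624.59 × 0.68597 = HKD 1,911,540.87
HKD 1,911,540.87 ÷ 0.48303 = ZAR 3,957,395.75
Profit = ZAR 3,957,395.75 − ZAR 3,923,000.00

Profit: ZAR 34,395.75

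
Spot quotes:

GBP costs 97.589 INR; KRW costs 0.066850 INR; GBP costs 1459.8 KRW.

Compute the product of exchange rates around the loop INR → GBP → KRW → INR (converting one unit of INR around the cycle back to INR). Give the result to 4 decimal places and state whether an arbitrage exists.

1.0000 (no arbitrage)

Around INR → GBP → KRW → INR: 1 ÷ 97.589 × 1459.8 × 0.066850 = 0.999986
Product ≈ 1 (deviation 0.001%, within rounding noise).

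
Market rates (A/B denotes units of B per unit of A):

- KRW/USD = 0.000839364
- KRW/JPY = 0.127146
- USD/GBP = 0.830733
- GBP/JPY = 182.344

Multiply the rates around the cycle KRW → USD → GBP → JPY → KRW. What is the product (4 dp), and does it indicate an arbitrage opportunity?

Around KRW → USD → GBP → JPY → KRW: 1 × 0.000839364 × 0.830733 × 182.344 ÷ 0.127146 = 1.000001
Product ≈ 1 (deviation 0.000%, within rounding noise).

1.0000 (no arbitrage)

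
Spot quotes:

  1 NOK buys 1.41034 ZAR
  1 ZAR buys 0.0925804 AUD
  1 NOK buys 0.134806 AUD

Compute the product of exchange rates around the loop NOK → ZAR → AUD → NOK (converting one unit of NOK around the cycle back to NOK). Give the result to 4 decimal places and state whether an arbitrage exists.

Around NOK → ZAR → AUD → NOK: 1 × 1.41034 × 0.0925804 ÷ 0.134806 = 0.968576
Product < 1; profitable direction is NOK → AUD → ZAR → NOK.

0.9686 (arbitrage exists)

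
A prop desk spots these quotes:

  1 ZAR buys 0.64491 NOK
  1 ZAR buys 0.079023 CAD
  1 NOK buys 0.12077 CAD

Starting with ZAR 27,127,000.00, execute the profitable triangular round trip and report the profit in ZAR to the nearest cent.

Profit: ZAR 396,084.47

Profitable loop is ZAR → CAD → NOK → ZAR:
ZAR 27,127,000.00 × 0.079023 = CAD 2,143,656.92
CAD 2,143,656.92 ÷ 0.12077 = NOK 17,749,912.40
NOK 17,749,912.40 ÷ 0.64491 = ZAR 27,523,084.47
Profit = ZAR 27,523,084.47 − ZAR 27,127,000.00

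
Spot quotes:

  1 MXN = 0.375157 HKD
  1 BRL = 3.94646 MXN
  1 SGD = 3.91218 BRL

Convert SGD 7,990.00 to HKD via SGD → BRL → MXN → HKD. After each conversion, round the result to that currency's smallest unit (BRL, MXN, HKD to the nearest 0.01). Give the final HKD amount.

HKD 46,279.26

SGD 7,990.00 × 3.91218 = BRL 31,258.32
BRL 31,258.32 × 3.94646 = MXN 123,359.71
MXN 123,359.71 × 0.375157 = HKD 46,279.26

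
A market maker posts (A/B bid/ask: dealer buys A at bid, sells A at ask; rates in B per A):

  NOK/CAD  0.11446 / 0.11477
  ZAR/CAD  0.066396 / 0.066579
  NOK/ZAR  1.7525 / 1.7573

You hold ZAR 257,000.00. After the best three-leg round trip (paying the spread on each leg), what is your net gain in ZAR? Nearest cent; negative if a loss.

Best loop ZAR → CAD → NOK → ZAR:
ZAR 257,000.00 × 0.066396 (sell ZAR at bid) = CAD 17,063.77
CAD 17,063.77 ÷ 0.11477 (buy NOK at ask) = NOK 148,677.98
NOK 148,677.98 × 1.7525 (sell NOK at bid) = ZAR 260,558.16

Net profit: ZAR 3,558.16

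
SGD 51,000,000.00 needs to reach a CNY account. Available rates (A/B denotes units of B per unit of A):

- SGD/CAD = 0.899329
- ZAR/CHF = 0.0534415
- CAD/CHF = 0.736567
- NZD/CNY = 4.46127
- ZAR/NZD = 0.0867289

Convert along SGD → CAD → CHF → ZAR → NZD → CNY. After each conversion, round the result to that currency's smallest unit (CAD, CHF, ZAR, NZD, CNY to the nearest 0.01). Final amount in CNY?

SGD 51,000,000.00 × 0.899329 = CAD 45,865,779.00
CAD 45,865,779.00 × 0.736567 = CHF 33,783,219.24
CHF 33,783,219.24 ÷ 0.0534415 = ZAR 632,153,274.89
ZAR 632,153,274.89 × 0.0867289 = NZD 54,825,958.16
NZD 54,825,958.16 × 4.46127 = CNY 244,593,402.36

CNY 244,593,402.36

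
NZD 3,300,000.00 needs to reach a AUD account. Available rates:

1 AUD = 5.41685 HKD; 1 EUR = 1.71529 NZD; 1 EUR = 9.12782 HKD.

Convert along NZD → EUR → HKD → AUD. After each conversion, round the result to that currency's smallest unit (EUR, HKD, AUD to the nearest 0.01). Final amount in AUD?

NZD 3,300,000.00 ÷ 1.71529 = EUR 1,923,872.93
EUR 1,923,872.93 × 9.12782 = HKD 17,560,765.81
HKD 17,560,765.81 ÷ 5.41685 = AUD 3,241,877.81

AUD 3,241,877.81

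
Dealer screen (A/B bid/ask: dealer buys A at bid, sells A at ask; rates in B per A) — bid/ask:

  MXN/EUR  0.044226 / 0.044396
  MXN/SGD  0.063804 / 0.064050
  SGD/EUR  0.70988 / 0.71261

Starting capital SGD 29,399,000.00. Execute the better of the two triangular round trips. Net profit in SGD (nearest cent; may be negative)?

Best loop SGD → EUR → MXN → SGD:
SGD 29,399,000.00 × 0.70988 (sell SGD at bid) = EUR 20,869,762.12
EUR 20,869,762.12 ÷ 0.044396 (buy MXN at ask) = MXN 470,082,037.12
MXN 470,082,037.12 × 0.063804 (sell MXN at bid) = SGD 29,993,114.30

Net profit: SGD 594,114.30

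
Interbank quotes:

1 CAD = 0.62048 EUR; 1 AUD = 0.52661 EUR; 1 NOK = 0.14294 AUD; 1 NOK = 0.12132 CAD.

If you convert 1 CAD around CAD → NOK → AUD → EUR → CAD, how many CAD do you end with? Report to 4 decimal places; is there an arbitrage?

Around CAD → NOK → AUD → EUR → CAD: 1 ÷ 0.12132 × 0.14294 × 0.52661 ÷ 0.62048 = 0.999960
Product ≈ 1 (deviation 0.004%, within rounding noise).

1.0000 (no arbitrage)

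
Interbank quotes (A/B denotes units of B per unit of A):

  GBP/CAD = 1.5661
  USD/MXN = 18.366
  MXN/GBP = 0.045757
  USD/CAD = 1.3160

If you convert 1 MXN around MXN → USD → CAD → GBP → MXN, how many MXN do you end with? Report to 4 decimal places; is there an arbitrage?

0.9999 (no arbitrage)

Around MXN → USD → CAD → GBP → MXN: 1 ÷ 18.366 × 1.3160 ÷ 1.5661 ÷ 0.045757 = 0.999918
Product ≈ 1 (deviation 0.008%, within rounding noise).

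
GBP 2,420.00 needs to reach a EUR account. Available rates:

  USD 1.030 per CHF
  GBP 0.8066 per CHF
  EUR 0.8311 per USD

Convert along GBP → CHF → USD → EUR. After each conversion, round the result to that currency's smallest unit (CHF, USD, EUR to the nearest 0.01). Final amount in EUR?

GBP 2,420.00 ÷ 0.8066 = CHF 3,000.25
CHF 3,000.25 × 1.030 = USD 3,090.26
USD 3,090.26 × 0.8311 = EUR 2,568.32

EUR 2,568.32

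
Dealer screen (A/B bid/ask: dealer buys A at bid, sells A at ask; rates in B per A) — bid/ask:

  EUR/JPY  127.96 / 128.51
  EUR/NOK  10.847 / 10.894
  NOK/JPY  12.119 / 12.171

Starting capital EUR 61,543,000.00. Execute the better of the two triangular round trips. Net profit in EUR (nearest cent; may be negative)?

Best loop EUR → NOK → JPY → EUR:
EUR 61,543,000.00 × 10.847 (sell EUR at bid) = NOK 667,556,921.00
NOK 667,556,921.00 × 12.119 (sell NOK at bid) = JPY 8,090,122,326
JPY 8,090,122,326 ÷ 128.51 (buy EUR at ask) = EUR 62,953,251.31

Net profit: EUR 1,410,251.31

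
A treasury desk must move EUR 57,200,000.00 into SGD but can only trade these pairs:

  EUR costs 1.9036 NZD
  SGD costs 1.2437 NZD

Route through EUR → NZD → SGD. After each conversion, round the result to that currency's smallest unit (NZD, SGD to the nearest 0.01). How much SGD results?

SGD 87,549,987.94

EUR 57,200,000.00 × 1.9036 = NZD 108,885,920.00
NZD 108,885,920.00 ÷ 1.2437 = SGD 87,549,987.94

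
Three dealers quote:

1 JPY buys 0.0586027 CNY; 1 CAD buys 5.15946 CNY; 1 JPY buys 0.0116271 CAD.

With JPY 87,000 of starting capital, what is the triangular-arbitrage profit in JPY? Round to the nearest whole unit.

Profit: JPY 2,059

Profitable loop is JPY → CAD → CNY → JPY:
JPY 87,000 × 0.0116271 = CAD 1,011.56
CAD 1,011.56 × 5.15946 = CNY 5,219.09
CNY 5,219.09 ÷ 0.0586027 = JPY 89,059
Profit = JPY 89,059 − JPY 87,000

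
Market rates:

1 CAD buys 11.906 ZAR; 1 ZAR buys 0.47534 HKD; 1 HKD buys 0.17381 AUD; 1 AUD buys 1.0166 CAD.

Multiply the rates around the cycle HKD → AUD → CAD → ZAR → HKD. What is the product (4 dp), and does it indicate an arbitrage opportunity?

Around HKD → AUD → CAD → ZAR → HKD: 1 × 0.17381 × 1.0166 × 11.906 × 0.47534 = 0.999989
Product ≈ 1 (deviation 0.001%, within rounding noise).

1.0000 (no arbitrage)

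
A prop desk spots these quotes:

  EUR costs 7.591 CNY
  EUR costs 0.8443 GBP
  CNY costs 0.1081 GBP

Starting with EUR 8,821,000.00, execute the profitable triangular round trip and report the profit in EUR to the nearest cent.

Profitable loop is EUR → GBP → CNY → EUR:
EUR 8,821,000.00 × 0.8443 = GBP 7,447,570.30
GBP 7,447,570.30 ÷ 0.1081 = CNY 68,895,192.41
CNY 68,895,192.41 ÷ 7.591 = EUR 9,075,904.68
Profit = EUR 9,075,904.68 − EUR 8,821,000.00

Profit: EUR 254,904.68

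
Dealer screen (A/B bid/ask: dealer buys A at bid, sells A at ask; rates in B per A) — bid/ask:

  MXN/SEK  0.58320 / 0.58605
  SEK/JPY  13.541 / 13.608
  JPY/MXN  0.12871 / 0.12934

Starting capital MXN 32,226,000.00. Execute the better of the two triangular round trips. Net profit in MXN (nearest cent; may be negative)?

Net profit: MXN 529,704.64

Best loop MXN → SEK → JPY → MXN:
MXN 32,226,000.00 × 0.58320 (sell MXN at bid) = SEK 18,794,203.20
SEK 18,794,203.20 × 13.541 (sell SEK at bid) = JPY 254,492,306
JPY 254,492,306 × 0.12871 (sell JPY at bid) = MXN 32,755,704.64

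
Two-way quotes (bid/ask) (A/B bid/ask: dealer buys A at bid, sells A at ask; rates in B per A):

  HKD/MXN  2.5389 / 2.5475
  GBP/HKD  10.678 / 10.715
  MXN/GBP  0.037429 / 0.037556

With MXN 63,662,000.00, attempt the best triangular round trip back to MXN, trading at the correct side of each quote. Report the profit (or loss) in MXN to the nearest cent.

Net profit: MXN 936,735.14

Best loop MXN → GBP → HKD → MXN:
MXN 63,662,000.00 × 0.037429 (sell MXN at bid) = GBP 2,382,805.00
GBP 2,382,805.00 × 10.678 (sell GBP at bid) = HKD 25,443,591.77
HKD 25,443,591.77 × 2.5389 (sell HKD at bid) = MXN 64,598,735.14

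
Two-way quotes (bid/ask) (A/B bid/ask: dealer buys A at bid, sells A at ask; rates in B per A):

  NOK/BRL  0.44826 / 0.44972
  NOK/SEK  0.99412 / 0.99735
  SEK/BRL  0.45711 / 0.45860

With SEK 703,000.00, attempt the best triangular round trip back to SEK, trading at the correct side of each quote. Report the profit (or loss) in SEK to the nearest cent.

Net profit: SEK 7,350.44

Best loop SEK → BRL → NOK → SEK:
SEK 703,000.00 × 0.45711 (sell SEK at bid) = BRL 321,348.33
BRL 321,348.33 ÷ 0.44972 (buy NOK at ask) = NOK 714,552.01
NOK 714,552.01 × 0.99412 (sell NOK at bid) = SEK 710,350.44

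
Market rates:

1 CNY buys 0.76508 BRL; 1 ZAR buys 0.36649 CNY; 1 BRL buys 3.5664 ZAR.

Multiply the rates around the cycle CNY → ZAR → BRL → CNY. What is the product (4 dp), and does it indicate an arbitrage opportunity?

1.0000 (no arbitrage)

Around CNY → ZAR → BRL → CNY: 1 ÷ 0.36649 ÷ 3.5664 ÷ 0.76508 = 1.000002
Product ≈ 1 (deviation 0.000%, within rounding noise).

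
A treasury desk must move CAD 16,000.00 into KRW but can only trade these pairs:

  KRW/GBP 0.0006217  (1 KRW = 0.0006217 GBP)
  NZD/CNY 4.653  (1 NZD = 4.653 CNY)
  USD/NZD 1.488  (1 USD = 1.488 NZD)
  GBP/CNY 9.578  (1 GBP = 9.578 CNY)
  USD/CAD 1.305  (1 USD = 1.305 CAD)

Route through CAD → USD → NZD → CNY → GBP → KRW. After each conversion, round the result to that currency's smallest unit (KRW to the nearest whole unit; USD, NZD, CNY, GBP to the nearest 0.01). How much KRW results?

KRW 14,255,734

CAD 16,000.00 ÷ 1.305 = USD 12,260.54
USD 12,260.54 × 1.488 = NZD 18,243.68
NZD 18,243.68 × 4.653 = CNY 84,887.84
CNY 84,887.84 ÷ 9.578 = GBP 8,862.79
GBP 8,862.79 ÷ 0.0006217 = KRW 14,255,734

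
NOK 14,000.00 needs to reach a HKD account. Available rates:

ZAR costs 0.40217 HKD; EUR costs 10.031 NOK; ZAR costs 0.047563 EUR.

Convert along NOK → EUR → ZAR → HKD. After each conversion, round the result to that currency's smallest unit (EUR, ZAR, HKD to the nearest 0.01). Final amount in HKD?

NOK 14,000.00 ÷ 10.031 = EUR 1,395.67
EUR 1,395.67 ÷ 0.047563 = ZAR 29,343.61
ZAR 29,343.61 × 0.40217 = HKD 11,801.12

HKD 11,801.12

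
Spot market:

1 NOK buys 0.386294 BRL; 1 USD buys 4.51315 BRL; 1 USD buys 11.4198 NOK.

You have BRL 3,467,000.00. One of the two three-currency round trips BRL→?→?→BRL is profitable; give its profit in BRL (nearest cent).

Profit: BRL 79,967.01

Profitable loop is BRL → NOK → USD → BRL:
BRL 3,467,000.00 ÷ 0.386294 = NOK 8,975,029.38
NOK 8,975,029.38 ÷ 11.4198 = USD 785,918.26
USD 785,918.26 × 4.51315 = BRL 3,546,967.01
Profit = BRL 3,546,967.01 − BRL 3,467,000.00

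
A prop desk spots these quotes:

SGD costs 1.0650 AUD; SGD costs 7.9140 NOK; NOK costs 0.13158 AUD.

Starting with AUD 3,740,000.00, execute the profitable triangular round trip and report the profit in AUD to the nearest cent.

Profitable loop is AUD → NOK → SGD → AUD:
AUD 3,740,000.00 ÷ 0.13158 = NOK 28,423,772.61
NOK 28,423,772.61 ÷ 7.9140 = SGD 3,591,581.07
SGD 3,591,581.07 × 1.0650 = AUD 3,825,033.84
Profit = AUD 3,825,033.84 − AUD 3,740,000.00

Profit: AUD 85,033.84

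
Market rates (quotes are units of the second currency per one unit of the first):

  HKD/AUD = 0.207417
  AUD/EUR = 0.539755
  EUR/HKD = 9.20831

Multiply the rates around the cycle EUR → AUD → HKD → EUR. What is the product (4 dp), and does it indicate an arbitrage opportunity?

Around EUR → AUD → HKD → EUR: 1 ÷ 0.539755 ÷ 0.207417 ÷ 9.20831 = 0.970016
Product < 1; profitable direction is EUR → HKD → AUD → EUR.

0.9700 (arbitrage exists)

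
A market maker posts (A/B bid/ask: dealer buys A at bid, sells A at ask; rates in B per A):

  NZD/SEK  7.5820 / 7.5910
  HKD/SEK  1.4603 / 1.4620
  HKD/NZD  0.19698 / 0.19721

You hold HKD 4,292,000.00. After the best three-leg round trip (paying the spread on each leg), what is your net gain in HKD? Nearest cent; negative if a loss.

Best loop HKD → NZD → SEK → HKD:
HKD 4,292,000.00 × 0.19698 (sell HKD at bid) = NZD 845,438.16
NZD 845,438.16 × 7.5820 (sell NZD at bid) = SEK 6,410,112.13
SEK 6,410,112.13 ÷ 1.4620 (buy HKD at ask) = HKD 4,384,481.62

Net profit: HKD 92,481.62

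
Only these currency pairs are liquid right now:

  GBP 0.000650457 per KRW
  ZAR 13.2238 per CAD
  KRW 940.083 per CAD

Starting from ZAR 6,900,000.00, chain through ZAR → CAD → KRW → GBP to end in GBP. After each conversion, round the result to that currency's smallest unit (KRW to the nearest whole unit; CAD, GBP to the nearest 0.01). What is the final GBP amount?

GBP 319,063.86

ZAR 6,900,000.00 ÷ 13.2238 = CAD 521,786.48
CAD 521,786.48 × 940.083 = KRW 490,522,599
KRW 490,522,599 × 0.000650457 = GBP 319,063.86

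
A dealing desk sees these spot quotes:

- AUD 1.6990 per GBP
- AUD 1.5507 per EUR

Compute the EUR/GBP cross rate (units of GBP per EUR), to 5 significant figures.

EUR/GBP = 0.91271

1 EUR × 1.5507 = 1.5507 AUD
1.5507 AUD ÷ 1.6990 = 0.912713 GBP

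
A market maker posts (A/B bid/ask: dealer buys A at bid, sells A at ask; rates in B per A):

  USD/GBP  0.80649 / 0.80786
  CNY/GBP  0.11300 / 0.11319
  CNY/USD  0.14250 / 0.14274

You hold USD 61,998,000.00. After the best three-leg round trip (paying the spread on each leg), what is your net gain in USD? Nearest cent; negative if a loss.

Best loop USD → GBP → CNY → USD:
USD 61,998,000.00 × 0.80649 (sell USD at bid) = GBP 50,000,767.02
GBP 50,000,767.02 ÷ 0.11319 (buy CNY at ask) = CNY 441,741,912.01
CNY 441,741,912.01 × 0.14250 (sell CNY at bid) = USD 62,948,222.46

Net profit: USD 950,222.46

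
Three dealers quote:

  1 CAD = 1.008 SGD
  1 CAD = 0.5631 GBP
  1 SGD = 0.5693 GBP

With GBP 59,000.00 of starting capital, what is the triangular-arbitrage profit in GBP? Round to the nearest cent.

Profitable loop is GBP → CAD → SGD → GBP:
GBP 59,000.00 ÷ 0.5631 = CAD 104,777.13
CAD 104,777.13 × 1.008 = SGD 105,615.34
SGD 105,615.34 × 0.5693 = GBP 60,126.82
Profit = GBP 60,126.82 − GBP 59,000.00

Profit: GBP 1,126.82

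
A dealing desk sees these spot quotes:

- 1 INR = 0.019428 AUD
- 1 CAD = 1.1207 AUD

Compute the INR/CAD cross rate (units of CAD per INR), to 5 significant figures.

INR/CAD = 0.017336

1 INR × 0.019428 = 0.019428 AUD
0.019428 AUD ÷ 1.1207 = 0.0173356 CAD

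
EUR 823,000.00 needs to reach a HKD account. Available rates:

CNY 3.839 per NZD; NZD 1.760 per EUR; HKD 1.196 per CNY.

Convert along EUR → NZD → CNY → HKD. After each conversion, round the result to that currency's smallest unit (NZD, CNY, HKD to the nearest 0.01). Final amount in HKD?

EUR 823,000.00 × 1.760 = NZD 1,448,480.00
NZD 1,448,480.00 × 3.839 = CNY 5,560,714.72
CNY 5,560,714.72 × 1.196 = HKD 6,650,614.81

HKD 6,650,614.81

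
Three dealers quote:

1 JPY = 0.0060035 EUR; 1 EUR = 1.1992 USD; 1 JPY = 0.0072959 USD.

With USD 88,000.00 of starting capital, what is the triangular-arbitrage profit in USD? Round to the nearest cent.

Profitable loop is USD → EUR → JPY → USD:
USD 88,000.00 ÷ 1.1992 = EUR 73,382.25
EUR 73,382.25 ÷ 0.0060035 = JPY 12,223,246
JPY 12,223,246 × 0.0072959 = USD 89,179.58
Profit = USD 89,179.58 − USD 88,000.00

Profit: USD 1,179.58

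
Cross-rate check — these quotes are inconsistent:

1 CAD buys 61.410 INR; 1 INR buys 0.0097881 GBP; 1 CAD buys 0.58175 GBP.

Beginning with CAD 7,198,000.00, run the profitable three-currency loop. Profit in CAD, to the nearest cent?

Profitable loop is CAD → INR → GBP → CAD:
CAD 7,198,000.00 × 61.410 = INR 442,029,180.00
INR 442,029,180.00 × 0.0097881 = GBP 4,326,625.82
GBP 4,326,625.82 ÷ 0.58175 = CAD 7,437,259.68
Profit = CAD 7,437,259.68 − CAD 7,198,000.00

Profit: CAD 239,259.68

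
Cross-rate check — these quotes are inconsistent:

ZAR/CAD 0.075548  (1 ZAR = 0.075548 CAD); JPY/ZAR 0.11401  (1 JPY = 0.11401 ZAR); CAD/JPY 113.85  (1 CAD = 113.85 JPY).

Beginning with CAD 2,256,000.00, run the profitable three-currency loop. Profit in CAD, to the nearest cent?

Profitable loop is CAD → ZAR → JPY → CAD:
CAD 2,256,000.00 ÷ 0.075548 = ZAR 29,861,809.71
ZAR 29,861,809.71 ÷ 0.11401 = JPY 261,922,724
JPY 261,922,724 ÷ 113.85 = CAD 2,300,594.85
Profit = CAD 2,300,594.85 − CAD 2,256,000.00

Profit: CAD 44,594.85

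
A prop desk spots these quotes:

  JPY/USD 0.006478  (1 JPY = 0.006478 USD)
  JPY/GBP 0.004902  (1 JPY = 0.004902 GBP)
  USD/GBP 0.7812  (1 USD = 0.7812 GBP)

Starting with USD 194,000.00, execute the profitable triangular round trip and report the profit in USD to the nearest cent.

Profitable loop is USD → GBP → JPY → USD:
USD 194,000.00 × 0.7812 = GBP 151,552.80
GBP 151,552.80 ÷ 0.004902 = JPY 30,916,524
JPY 30,916,524 × 0.006478 = USD 200,277.24
Profit = USD 200,277.24 − USD 194,000.00

Profit: USD 6,277.24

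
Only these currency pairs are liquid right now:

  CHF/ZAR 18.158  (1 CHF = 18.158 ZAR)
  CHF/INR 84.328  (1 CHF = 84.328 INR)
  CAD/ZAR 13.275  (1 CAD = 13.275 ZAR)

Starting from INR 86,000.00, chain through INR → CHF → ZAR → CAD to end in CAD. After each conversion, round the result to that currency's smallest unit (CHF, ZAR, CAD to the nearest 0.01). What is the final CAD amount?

CAD 1,394.96

INR 86,000.00 ÷ 84.328 = CHF 1,019.83
CHF 1,019.83 × 18.158 = ZAR 18,518.07
ZAR 18,518.07 ÷ 13.275 = CAD 1,394.96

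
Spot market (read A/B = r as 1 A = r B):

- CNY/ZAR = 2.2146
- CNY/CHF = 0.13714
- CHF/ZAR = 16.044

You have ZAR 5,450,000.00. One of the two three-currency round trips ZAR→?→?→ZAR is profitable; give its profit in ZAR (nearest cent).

Profitable loop is ZAR → CHF → CNY → ZAR:
ZAR 5,450,000.00 ÷ 16.044 = CHF 339,690.85
CHF 339,690.85 ÷ 0.13714 = CNY 2,476,964.05
CNY 2,476,964.05 × 2.2146 = ZAR 5,485,484.59
Profit = ZAR 5,485,484.59 − ZAR 5,450,000.00

Profit: ZAR 35,484.59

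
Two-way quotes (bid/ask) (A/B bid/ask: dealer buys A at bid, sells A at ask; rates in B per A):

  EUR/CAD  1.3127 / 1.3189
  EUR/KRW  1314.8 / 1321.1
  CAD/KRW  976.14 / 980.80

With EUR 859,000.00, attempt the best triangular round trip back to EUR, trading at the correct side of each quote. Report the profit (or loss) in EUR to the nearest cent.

Net profit: EUR 14,093.06

Best loop EUR → KRW → CAD → EUR:
EUR 859,000.00 × 1314.8 (sell EUR at bid) = KRW 1,129,413,200
KRW 1,129,413,200 ÷ 980.80 (buy CAD at ask) = CAD 1,151,522.43
CAD 1,151,522.43 ÷ 1.3189 (buy EUR at ask) = EUR 873,093.06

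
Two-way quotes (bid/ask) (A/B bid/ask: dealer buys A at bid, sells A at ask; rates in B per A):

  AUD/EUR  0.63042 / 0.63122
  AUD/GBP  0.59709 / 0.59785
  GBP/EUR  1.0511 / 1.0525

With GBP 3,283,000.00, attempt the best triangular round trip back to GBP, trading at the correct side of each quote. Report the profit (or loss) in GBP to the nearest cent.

Best loop GBP → AUD → EUR → GBP:
GBP 3,283,000.00 ÷ 0.59785 (buy AUD at ask) = AUD 5,491,343.98
AUD 5,491,343.98 × 0.63042 (sell AUD at bid) = EUR 3,461,853.07
EUR 3,461,853.07 ÷ 1.0525 (buy GBP at ask) = GBP 3,289,171.57

Net profit: GBP 6,171.57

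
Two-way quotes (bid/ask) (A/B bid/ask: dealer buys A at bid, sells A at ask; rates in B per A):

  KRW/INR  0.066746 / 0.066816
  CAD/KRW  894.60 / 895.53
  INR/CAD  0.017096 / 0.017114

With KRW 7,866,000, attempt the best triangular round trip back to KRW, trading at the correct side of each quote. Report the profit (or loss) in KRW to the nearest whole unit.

Net profit: KRW 163,760

Best loop KRW → INR → CAD → KRW:
KRW 7,866,000 × 0.066746 (sell KRW at bid) = INR 525,024.04
INR 525,024.04 × 0.017096 (sell INR at bid) = CAD 8,975.81
CAD 8,975.81 × 894.60 (sell CAD at bid) = KRW 8,029,760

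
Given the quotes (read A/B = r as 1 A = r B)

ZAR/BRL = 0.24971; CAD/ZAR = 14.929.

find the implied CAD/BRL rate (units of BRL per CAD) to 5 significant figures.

CAD/BRL = 3.7279

1 CAD × 14.929 = 14.929 ZAR
14.929 ZAR × 0.24971 = 3.72792 BRL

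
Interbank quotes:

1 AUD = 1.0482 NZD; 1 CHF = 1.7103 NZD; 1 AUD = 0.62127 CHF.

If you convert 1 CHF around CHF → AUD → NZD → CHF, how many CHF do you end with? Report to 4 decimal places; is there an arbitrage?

Around CHF → AUD → NZD → CHF: 1 ÷ 0.62127 × 1.0482 ÷ 1.7103 = 0.986487
Product < 1; profitable direction is CHF → NZD → AUD → CHF.

0.9865 (arbitrage exists)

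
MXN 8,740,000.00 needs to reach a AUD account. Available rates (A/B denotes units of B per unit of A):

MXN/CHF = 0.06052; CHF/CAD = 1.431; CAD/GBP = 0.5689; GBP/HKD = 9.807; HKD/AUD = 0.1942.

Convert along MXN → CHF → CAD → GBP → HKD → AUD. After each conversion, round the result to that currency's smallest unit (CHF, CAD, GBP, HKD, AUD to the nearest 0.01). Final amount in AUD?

AUD 820,108.51

MXN 8,740,000.00 × 0.06052 = CHF 528,944.80
CHF 528,944.80 × 1.431 = CAD 756,920.01
CAD 756,920.01 × 0.5689 = GBP 430,611.79
GBP 430,611.79 × 9.807 = HKD 4,223,009.82
HKD 4,223,009.82 × 0.1942 = AUD 820,108.51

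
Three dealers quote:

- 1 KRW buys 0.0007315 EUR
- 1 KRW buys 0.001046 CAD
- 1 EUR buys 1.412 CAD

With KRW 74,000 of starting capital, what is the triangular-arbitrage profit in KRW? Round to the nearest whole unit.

Profitable loop is KRW → CAD → EUR → KRW:
KRW 74,000 × 0.001046 = CAD 77.40
CAD 77.40 ÷ 1.412 = EUR 54.82
EUR 54.82 ÷ 0.0007315 = KRW 74,940
Profit = KRW 74,940 − KRW 74,000

Profit: KRW 940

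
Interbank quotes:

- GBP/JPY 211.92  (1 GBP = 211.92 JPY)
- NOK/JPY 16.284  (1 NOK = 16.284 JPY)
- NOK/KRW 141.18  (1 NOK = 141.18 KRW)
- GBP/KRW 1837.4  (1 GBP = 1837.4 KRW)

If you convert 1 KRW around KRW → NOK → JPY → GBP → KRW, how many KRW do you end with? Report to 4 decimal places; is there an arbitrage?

1.0000 (no arbitrage)

Around KRW → NOK → JPY → GBP → KRW: 1 ÷ 141.18 × 16.284 ÷ 211.92 × 1837.4 = 1.000045
Product ≈ 1 (deviation 0.005%, within rounding noise).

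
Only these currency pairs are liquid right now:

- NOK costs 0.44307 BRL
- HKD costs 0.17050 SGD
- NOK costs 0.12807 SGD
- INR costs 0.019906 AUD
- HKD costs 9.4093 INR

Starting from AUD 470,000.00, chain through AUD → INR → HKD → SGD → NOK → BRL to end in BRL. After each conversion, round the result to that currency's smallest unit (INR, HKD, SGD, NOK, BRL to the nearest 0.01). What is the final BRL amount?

AUD 470,000.00 ÷ 0.019906 = INR 23,610,971.57
INR 23,610,971.57 ÷ 9.4093 = HKD 2,509,322.86
HKD 2,509,322.86 × 0.17050 = SGD 427,839.55
SGD 427,839.55 ÷ 0.12807 = NOK 3,340,669.56
NOK 3,340,669.56 × 0.44307 = BRL 1,480,150.46

BRL 1,480,150.46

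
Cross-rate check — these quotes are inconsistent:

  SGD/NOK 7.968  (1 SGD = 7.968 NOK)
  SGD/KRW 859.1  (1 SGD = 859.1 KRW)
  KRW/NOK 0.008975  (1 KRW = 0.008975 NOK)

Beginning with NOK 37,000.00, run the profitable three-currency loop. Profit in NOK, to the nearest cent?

Profit: NOK 1,236.04

Profitable loop is NOK → KRW → SGD → NOK:
NOK 37,000.00 ÷ 0.008975 = KRW 4,122,563
KRW 4,122,563 ÷ 859.1 = SGD 4,798.70
SGD 4,798.70 × 7.968 = NOK 38,236.04
Profit = NOK 38,236.04 − NOK 37,000.00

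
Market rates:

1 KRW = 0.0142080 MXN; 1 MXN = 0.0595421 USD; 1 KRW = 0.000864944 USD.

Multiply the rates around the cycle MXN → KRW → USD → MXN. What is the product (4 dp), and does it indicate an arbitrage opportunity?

Around MXN → KRW → USD → MXN: 1 ÷ 0.0142080 × 0.000864944 ÷ 0.0595421 = 1.022424
Product > 1; profitable direction is MXN → KRW → USD → MXN.

1.0224 (arbitrage exists)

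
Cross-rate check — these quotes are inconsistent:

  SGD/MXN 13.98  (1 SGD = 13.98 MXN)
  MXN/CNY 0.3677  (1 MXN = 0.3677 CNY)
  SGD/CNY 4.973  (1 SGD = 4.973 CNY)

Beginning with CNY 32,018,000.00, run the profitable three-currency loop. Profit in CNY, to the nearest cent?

Profit: CNY 1,078,078.83

Profitable loop is CNY → SGD → MXN → CNY:
CNY 32,018,000.00 ÷ 4.973 = SGD 6,438,367.18
SGD 6,438,367.18 × 13.98 = MXN 90,008,373.22
MXN 90,008,373.22 × 0.3677 = CNY 33,096,078.83
Profit = CNY 33,096,078.83 − CNY 32,018,000.00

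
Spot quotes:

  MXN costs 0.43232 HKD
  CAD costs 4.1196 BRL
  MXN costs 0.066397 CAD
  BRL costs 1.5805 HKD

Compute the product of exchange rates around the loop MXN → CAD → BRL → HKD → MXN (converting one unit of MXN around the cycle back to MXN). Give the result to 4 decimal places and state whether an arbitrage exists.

Around MXN → CAD → BRL → HKD → MXN: 1 × 0.066397 × 4.1196 × 1.5805 ÷ 0.43232 = 0.999983
Product ≈ 1 (deviation 0.002%, within rounding noise).

1.0000 (no arbitrage)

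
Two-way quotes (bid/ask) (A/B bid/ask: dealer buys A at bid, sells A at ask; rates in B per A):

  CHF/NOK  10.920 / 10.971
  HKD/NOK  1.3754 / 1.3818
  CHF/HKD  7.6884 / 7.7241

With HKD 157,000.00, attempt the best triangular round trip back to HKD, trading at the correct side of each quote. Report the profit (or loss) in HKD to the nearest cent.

Net profit: HKD 3,630.95

Best loop HKD → CHF → NOK → HKD:
HKD 157,000.00 ÷ 7.7241 (buy CHF at ask) = CHF 20,325.99
CHF 20,325.99 × 10.920 (sell CHF at bid) = NOK 221,959.84
NOK 221,959.84 ÷ 1.3818 (buy HKD at ask) = HKD 160,630.95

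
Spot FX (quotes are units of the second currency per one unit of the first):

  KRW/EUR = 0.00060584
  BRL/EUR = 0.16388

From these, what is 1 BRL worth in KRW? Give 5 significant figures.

1 BRL × 0.16388 = 0.16388 EUR
0.16388 EUR ÷ 0.00060584 = 270.5 KRW

BRL/KRW = 270.50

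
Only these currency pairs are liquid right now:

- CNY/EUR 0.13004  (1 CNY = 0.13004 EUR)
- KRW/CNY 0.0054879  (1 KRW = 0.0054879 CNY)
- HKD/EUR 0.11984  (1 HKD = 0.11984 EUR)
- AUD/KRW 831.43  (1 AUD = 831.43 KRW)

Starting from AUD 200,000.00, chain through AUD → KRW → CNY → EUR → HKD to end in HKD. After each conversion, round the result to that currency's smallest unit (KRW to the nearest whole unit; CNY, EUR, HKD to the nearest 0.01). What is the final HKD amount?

AUD 200,000.00 × 831.43 = KRW 166,286,000
KRW 166,286,000 × 0.0054879 = CNY 912,560.94
CNY 912,560.94 × 0.13004 = EUR 118,669.42
EUR 118,669.42 ÷ 0.11984 = HKD 990,232.14

HKD 990,232.14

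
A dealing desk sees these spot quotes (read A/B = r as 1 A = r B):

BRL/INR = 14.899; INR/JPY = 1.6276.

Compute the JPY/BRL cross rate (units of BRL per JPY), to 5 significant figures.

1 JPY ÷ 1.6276 = 0.614402 INR
0.614402 INR ÷ 14.899 = 0.0412378 BRL

JPY/BRL = 0.041238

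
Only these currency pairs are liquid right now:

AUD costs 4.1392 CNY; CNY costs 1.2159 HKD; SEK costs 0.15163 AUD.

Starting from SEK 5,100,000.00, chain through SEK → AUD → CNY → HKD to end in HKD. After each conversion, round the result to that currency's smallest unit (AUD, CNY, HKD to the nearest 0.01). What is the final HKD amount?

SEK 5,100,000.00 × 0.15163 = AUD 773,313.00
AUD 773,313.00 × 4.1392 = CNY 3,200,897.17
CNY 3,200,897.17 × 1.2159 = HKD 3,891,970.87

HKD 3,891,970.87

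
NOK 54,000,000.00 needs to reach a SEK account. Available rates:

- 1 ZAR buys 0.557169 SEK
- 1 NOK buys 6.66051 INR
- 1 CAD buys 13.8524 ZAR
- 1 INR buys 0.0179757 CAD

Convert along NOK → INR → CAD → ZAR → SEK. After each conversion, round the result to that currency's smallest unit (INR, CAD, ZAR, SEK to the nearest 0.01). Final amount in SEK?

SEK 49,899,825.25

NOK 54,000,000.00 × 6.66051 = INR 359,667,540.00
INR 359,667,540.00 × 0.0179757 = CAD 6,465,275.80
CAD 6,465,275.80 × 13.8524 = ZAR 89,559,586.49
ZAR 89,559,586.49 × 0.557169 = SEK 49,899,825.25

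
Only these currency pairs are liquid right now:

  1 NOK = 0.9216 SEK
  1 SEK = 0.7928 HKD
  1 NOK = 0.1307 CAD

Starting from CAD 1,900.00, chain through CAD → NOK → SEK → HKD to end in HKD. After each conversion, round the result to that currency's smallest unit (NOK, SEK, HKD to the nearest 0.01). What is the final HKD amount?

CAD 1,900.00 ÷ 0.1307 = NOK 14,537.11
NOK 14,537.11 × 0.9216 = SEK 13,397.40
SEK 13,397.40 × 0.7928 = HKD 10,621.46

HKD 10,621.46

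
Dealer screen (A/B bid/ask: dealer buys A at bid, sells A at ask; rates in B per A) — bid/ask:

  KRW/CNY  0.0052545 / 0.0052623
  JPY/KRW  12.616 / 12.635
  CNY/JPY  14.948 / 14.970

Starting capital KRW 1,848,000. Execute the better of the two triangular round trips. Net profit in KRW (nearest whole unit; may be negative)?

Best loop KRW → JPY → CNY → KRW:
KRW 1,848,000 ÷ 12.635 (buy JPY at ask) = JPY 146,260
JPY 146,260 ÷ 14.970 (buy CNY at ask) = CNY 9,770.23
CNY 9,770.23 ÷ 0.0052623 (buy KRW at ask) = KRW 1,856,647

Net profit: KRW 8,647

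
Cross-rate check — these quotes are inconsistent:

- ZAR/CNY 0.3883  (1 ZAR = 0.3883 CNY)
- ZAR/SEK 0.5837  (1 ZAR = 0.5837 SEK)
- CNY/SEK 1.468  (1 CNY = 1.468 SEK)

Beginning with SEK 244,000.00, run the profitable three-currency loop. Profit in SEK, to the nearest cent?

Profitable loop is SEK → CNY → ZAR → SEK:
SEK 244,000.00 ÷ 1.468 = CNY 166,212.53
CNY 166,212.53 ÷ 0.3883 = ZAR 428,051.85
ZAR 428,051.85 × 0.5837 = SEK 249,853.87
Profit = SEK 249,853.87 − SEK 244,000.00

Profit: SEK 5,853.87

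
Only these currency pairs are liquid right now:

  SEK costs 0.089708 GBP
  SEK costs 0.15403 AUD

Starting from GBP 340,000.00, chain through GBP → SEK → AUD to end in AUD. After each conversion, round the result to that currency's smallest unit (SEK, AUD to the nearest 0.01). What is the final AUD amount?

GBP 340,000.00 ÷ 0.089708 = SEK 3,790,074.46
SEK 3,790,074.46 × 0.15403 = AUD 583,785.17

AUD 583,785.17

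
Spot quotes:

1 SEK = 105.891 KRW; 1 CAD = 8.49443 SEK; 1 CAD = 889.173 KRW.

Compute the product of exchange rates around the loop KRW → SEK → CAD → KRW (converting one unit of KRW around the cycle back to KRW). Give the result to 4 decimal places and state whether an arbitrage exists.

Around KRW → SEK → CAD → KRW: 1 ÷ 105.891 ÷ 8.49443 × 889.173 = 0.988537
Product < 1; profitable direction is KRW → CAD → SEK → KRW.

0.9885 (arbitrage exists)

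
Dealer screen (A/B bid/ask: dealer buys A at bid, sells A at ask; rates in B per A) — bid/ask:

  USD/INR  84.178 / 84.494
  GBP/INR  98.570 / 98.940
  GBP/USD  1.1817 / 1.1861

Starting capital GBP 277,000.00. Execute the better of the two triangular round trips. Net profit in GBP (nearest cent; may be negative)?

Net profit: GBP 1,492.63

Best loop GBP → USD → INR → GBP:
GBP 277,000.00 × 1.1817 (sell GBP at bid) = USD 327,330.90
USD 327,330.90 × 84.178 (sell USD at bid) = INR 27,554,060.50
INR 27,554,060.50 ÷ 98.940 (buy GBP at ask) = GBP 278,492.63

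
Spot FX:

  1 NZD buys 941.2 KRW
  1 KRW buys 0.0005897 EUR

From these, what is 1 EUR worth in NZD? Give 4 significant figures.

1 EUR ÷ 0.0005897 = 1695.78 KRW
1695.78 KRW ÷ 941.2 = 1.80172 NZD

EUR/NZD = 1.802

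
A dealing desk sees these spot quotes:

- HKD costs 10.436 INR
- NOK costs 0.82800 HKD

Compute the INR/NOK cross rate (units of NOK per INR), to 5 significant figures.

1 INR ÷ 10.436 = 0.0958222 HKD
0.0958222 HKD ÷ 0.82800 = 0.115727 NOK

INR/NOK = 0.11573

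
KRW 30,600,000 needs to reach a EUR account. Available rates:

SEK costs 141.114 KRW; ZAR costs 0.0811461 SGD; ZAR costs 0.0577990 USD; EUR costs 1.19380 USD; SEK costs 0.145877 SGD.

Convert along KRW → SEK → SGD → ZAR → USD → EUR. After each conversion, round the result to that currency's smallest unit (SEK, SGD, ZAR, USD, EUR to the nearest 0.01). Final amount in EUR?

KRW 30,600,000 ÷ 141.114 = SEK 216,845.95
SEK 216,845.95 × 0.145877 = SGD 31,632.84
SGD 31,632.84 ÷ 0.0811461 = ZAR 389,825.76
ZAR 389,825.76 × 0.0577990 = USD 22,531.54
USD 22,531.54 ÷ 1.19380 = EUR 18,873.80

EUR 18,873.80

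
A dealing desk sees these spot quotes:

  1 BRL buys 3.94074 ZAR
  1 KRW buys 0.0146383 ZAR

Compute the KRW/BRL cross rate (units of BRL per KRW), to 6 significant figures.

KRW/BRL = 0.00371461

1 KRW × 0.0146383 = 0.0146383 ZAR
0.0146383 ZAR ÷ 3.94074 = 0.00371461 BRL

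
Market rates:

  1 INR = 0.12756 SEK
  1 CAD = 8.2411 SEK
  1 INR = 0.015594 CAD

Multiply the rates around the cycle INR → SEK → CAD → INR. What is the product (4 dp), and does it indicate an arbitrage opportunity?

0.9926 (arbitrage exists)

Around INR → SEK → CAD → INR: 1 × 0.12756 ÷ 8.2411 ÷ 0.015594 = 0.992594
Product < 1; profitable direction is INR → CAD → SEK → INR.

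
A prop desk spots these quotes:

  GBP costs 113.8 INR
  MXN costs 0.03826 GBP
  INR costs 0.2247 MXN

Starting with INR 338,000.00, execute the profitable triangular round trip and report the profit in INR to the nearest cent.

Profit: INR 7,482.78

Profitable loop is INR → GBP → MXN → INR:
INR 338,000.00 ÷ 113.8 = GBP 2,970.12
GBP 2,970.12 ÷ 0.03826 = MXN 77,629.98
MXN 77,629.98 ÷ 0.2247 = INR 345,482.78
Profit = INR 345,482.78 − INR 338,000.00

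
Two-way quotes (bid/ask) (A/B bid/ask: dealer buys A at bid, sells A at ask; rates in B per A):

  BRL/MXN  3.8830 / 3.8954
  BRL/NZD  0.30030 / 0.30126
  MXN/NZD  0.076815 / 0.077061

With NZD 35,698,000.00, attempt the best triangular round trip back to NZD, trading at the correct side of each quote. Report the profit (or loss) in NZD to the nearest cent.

Net profit: NZD 13,863.84

Best loop NZD → MXN → BRL → NZD:
NZD 35,698,000.00 ÷ 0.077061 (buy MXN at ask) = MXN 463,243,404.58
MXN 463,243,404.58 ÷ 3.8954 (buy BRL at ask) = BRL 118,920,625.50
BRL 118,920,625.50 × 0.30030 (sell BRL at bid) = NZD 35,711,863.84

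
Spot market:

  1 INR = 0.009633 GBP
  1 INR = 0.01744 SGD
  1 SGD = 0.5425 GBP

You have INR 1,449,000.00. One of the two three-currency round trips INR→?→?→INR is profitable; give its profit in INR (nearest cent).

Profitable loop is INR → GBP → SGD → INR:
INR 1,449,000.00 × 0.009633 = GBP 13,958.22
GBP 13,958.22 ÷ 0.5425 = SGD 25,729.43
SGD 25,729.43 ÷ 0.01744 = INR 1,475,311.48
Profit = INR 1,475,311.48 − INR 1,449,000.00

Profit: INR 26,311.48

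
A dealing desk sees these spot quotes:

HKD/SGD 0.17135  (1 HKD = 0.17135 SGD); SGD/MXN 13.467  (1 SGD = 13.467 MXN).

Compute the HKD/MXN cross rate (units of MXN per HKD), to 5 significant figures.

1 HKD × 0.17135 = 0.17135 SGD
0.17135 SGD × 13.467 = 2.30757 MXN

HKD/MXN = 2.3076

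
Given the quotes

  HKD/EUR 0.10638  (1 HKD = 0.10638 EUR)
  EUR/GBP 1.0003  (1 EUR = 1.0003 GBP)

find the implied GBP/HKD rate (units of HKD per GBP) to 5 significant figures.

1 GBP ÷ 1.0003 = 0.9997 EUR
0.9997 EUR ÷ 0.10638 = 9.39744 HKD

GBP/HKD = 9.3974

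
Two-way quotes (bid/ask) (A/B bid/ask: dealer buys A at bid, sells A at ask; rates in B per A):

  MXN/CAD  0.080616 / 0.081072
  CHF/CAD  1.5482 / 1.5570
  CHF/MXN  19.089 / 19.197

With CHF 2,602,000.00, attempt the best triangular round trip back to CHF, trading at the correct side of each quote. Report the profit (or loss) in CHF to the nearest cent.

Net result: CHF -13,607.67 (no profitable arbitrage after spreads)

Best loop CHF → CAD → MXN → CHF:
CHF 2,602,000.00 × 1.5482 (sell CHF at bid) = CAD 4,028,416.40
CAD 4,028,416.40 ÷ 0.081072 (buy MXN at ask) = MXN 49,689,367.48
MXN 49,689,367.48 ÷ 19.197 (buy CHF at ask) = CHF 2,588,392.33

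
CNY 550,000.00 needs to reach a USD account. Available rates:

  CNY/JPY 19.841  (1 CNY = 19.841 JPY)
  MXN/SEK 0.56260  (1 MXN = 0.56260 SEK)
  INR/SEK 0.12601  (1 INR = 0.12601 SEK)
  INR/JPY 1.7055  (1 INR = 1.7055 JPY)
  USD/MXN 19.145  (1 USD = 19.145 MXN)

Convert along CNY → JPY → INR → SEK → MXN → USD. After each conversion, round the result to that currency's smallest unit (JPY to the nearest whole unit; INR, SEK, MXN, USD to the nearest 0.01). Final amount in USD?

CNY 550,000.00 × 19.841 = JPY 10,912,550
JPY 10,912,550 ÷ 1.7055 = INR 6,398,446.20
INR 6,398,446.20 × 0.12601 = SEK 806,268.21
SEK 806,268.21 ÷ 0.56260 = MXN 1,433,110.93
MXN 1,433,110.93 ÷ 19.145 = USD 74,855.62

USD 74,855.62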